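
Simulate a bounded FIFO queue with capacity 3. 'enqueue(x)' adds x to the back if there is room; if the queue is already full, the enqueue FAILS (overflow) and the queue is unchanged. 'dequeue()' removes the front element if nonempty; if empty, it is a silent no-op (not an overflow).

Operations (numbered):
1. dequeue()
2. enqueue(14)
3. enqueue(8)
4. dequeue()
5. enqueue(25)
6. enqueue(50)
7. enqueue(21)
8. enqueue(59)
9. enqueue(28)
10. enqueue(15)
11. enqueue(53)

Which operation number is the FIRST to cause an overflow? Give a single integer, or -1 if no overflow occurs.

Answer: 7

Derivation:
1. dequeue(): empty, no-op, size=0
2. enqueue(14): size=1
3. enqueue(8): size=2
4. dequeue(): size=1
5. enqueue(25): size=2
6. enqueue(50): size=3
7. enqueue(21): size=3=cap → OVERFLOW (fail)
8. enqueue(59): size=3=cap → OVERFLOW (fail)
9. enqueue(28): size=3=cap → OVERFLOW (fail)
10. enqueue(15): size=3=cap → OVERFLOW (fail)
11. enqueue(53): size=3=cap → OVERFLOW (fail)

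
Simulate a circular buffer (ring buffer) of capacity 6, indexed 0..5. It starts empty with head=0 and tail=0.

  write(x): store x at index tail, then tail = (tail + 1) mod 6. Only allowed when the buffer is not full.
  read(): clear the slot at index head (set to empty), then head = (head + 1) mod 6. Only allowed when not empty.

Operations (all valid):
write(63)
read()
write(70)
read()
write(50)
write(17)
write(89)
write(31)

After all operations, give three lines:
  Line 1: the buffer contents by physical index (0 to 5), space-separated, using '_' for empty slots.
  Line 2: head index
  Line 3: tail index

Answer: _ _ 50 17 89 31
2
0

Derivation:
write(63): buf=[63 _ _ _ _ _], head=0, tail=1, size=1
read(): buf=[_ _ _ _ _ _], head=1, tail=1, size=0
write(70): buf=[_ 70 _ _ _ _], head=1, tail=2, size=1
read(): buf=[_ _ _ _ _ _], head=2, tail=2, size=0
write(50): buf=[_ _ 50 _ _ _], head=2, tail=3, size=1
write(17): buf=[_ _ 50 17 _ _], head=2, tail=4, size=2
write(89): buf=[_ _ 50 17 89 _], head=2, tail=5, size=3
write(31): buf=[_ _ 50 17 89 31], head=2, tail=0, size=4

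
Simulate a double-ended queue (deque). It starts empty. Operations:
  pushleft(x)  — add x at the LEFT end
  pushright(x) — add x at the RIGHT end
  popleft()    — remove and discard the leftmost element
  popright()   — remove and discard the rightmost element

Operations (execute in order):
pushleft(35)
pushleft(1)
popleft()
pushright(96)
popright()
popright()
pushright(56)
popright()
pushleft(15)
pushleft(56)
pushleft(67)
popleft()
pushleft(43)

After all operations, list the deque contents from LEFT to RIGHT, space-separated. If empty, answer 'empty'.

Answer: 43 56 15

Derivation:
pushleft(35): [35]
pushleft(1): [1, 35]
popleft(): [35]
pushright(96): [35, 96]
popright(): [35]
popright(): []
pushright(56): [56]
popright(): []
pushleft(15): [15]
pushleft(56): [56, 15]
pushleft(67): [67, 56, 15]
popleft(): [56, 15]
pushleft(43): [43, 56, 15]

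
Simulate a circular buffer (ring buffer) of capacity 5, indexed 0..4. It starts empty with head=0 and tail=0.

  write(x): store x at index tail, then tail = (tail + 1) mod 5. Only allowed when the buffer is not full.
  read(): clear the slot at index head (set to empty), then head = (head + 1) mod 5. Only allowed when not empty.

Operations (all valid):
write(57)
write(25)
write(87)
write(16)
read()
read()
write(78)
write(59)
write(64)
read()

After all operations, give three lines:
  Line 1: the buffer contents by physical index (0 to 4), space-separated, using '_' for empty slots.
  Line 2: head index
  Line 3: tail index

write(57): buf=[57 _ _ _ _], head=0, tail=1, size=1
write(25): buf=[57 25 _ _ _], head=0, tail=2, size=2
write(87): buf=[57 25 87 _ _], head=0, tail=3, size=3
write(16): buf=[57 25 87 16 _], head=0, tail=4, size=4
read(): buf=[_ 25 87 16 _], head=1, tail=4, size=3
read(): buf=[_ _ 87 16 _], head=2, tail=4, size=2
write(78): buf=[_ _ 87 16 78], head=2, tail=0, size=3
write(59): buf=[59 _ 87 16 78], head=2, tail=1, size=4
write(64): buf=[59 64 87 16 78], head=2, tail=2, size=5
read(): buf=[59 64 _ 16 78], head=3, tail=2, size=4

Answer: 59 64 _ 16 78
3
2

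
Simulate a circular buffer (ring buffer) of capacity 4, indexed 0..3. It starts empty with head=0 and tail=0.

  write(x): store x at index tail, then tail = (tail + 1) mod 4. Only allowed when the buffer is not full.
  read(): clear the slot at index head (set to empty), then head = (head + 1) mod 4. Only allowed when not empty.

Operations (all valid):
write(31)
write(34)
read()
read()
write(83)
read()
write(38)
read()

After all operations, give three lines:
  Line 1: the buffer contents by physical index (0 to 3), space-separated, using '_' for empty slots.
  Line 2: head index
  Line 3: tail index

write(31): buf=[31 _ _ _], head=0, tail=1, size=1
write(34): buf=[31 34 _ _], head=0, tail=2, size=2
read(): buf=[_ 34 _ _], head=1, tail=2, size=1
read(): buf=[_ _ _ _], head=2, tail=2, size=0
write(83): buf=[_ _ 83 _], head=2, tail=3, size=1
read(): buf=[_ _ _ _], head=3, tail=3, size=0
write(38): buf=[_ _ _ 38], head=3, tail=0, size=1
read(): buf=[_ _ _ _], head=0, tail=0, size=0

Answer: _ _ _ _
0
0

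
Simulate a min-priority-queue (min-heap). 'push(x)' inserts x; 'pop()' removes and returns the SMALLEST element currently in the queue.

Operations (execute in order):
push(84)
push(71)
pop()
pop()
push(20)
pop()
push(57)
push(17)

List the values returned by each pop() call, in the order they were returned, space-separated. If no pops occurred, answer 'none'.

Answer: 71 84 20

Derivation:
push(84): heap contents = [84]
push(71): heap contents = [71, 84]
pop() → 71: heap contents = [84]
pop() → 84: heap contents = []
push(20): heap contents = [20]
pop() → 20: heap contents = []
push(57): heap contents = [57]
push(17): heap contents = [17, 57]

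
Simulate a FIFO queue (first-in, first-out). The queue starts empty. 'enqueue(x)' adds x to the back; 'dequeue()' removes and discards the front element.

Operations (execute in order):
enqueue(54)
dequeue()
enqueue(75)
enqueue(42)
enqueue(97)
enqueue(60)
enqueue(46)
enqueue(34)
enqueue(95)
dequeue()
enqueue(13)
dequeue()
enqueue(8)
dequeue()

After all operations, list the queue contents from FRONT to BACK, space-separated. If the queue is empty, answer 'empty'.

enqueue(54): [54]
dequeue(): []
enqueue(75): [75]
enqueue(42): [75, 42]
enqueue(97): [75, 42, 97]
enqueue(60): [75, 42, 97, 60]
enqueue(46): [75, 42, 97, 60, 46]
enqueue(34): [75, 42, 97, 60, 46, 34]
enqueue(95): [75, 42, 97, 60, 46, 34, 95]
dequeue(): [42, 97, 60, 46, 34, 95]
enqueue(13): [42, 97, 60, 46, 34, 95, 13]
dequeue(): [97, 60, 46, 34, 95, 13]
enqueue(8): [97, 60, 46, 34, 95, 13, 8]
dequeue(): [60, 46, 34, 95, 13, 8]

Answer: 60 46 34 95 13 8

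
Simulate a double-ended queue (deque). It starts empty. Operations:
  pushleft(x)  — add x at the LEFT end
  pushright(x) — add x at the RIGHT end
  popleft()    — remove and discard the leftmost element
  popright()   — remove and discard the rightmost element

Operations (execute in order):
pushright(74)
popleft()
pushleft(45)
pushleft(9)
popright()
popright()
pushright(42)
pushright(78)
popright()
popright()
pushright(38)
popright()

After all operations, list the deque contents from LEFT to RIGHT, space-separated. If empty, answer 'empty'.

Answer: empty

Derivation:
pushright(74): [74]
popleft(): []
pushleft(45): [45]
pushleft(9): [9, 45]
popright(): [9]
popright(): []
pushright(42): [42]
pushright(78): [42, 78]
popright(): [42]
popright(): []
pushright(38): [38]
popright(): []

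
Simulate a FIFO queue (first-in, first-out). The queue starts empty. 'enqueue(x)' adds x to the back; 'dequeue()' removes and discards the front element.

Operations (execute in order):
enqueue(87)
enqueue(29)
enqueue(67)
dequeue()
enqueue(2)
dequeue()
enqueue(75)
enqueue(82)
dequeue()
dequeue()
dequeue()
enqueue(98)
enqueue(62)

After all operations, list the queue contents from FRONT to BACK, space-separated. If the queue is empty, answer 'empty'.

enqueue(87): [87]
enqueue(29): [87, 29]
enqueue(67): [87, 29, 67]
dequeue(): [29, 67]
enqueue(2): [29, 67, 2]
dequeue(): [67, 2]
enqueue(75): [67, 2, 75]
enqueue(82): [67, 2, 75, 82]
dequeue(): [2, 75, 82]
dequeue(): [75, 82]
dequeue(): [82]
enqueue(98): [82, 98]
enqueue(62): [82, 98, 62]

Answer: 82 98 62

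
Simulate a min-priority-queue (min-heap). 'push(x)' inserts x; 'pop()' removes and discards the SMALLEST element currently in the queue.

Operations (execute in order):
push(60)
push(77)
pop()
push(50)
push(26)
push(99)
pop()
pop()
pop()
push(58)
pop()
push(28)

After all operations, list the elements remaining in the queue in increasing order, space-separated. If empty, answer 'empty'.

push(60): heap contents = [60]
push(77): heap contents = [60, 77]
pop() → 60: heap contents = [77]
push(50): heap contents = [50, 77]
push(26): heap contents = [26, 50, 77]
push(99): heap contents = [26, 50, 77, 99]
pop() → 26: heap contents = [50, 77, 99]
pop() → 50: heap contents = [77, 99]
pop() → 77: heap contents = [99]
push(58): heap contents = [58, 99]
pop() → 58: heap contents = [99]
push(28): heap contents = [28, 99]

Answer: 28 99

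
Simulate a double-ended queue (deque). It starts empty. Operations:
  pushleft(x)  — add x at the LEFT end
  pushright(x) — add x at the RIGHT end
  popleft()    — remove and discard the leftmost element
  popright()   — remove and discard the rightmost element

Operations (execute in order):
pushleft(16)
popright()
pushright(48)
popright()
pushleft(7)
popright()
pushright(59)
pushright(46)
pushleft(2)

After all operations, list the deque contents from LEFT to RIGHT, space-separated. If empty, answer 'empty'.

pushleft(16): [16]
popright(): []
pushright(48): [48]
popright(): []
pushleft(7): [7]
popright(): []
pushright(59): [59]
pushright(46): [59, 46]
pushleft(2): [2, 59, 46]

Answer: 2 59 46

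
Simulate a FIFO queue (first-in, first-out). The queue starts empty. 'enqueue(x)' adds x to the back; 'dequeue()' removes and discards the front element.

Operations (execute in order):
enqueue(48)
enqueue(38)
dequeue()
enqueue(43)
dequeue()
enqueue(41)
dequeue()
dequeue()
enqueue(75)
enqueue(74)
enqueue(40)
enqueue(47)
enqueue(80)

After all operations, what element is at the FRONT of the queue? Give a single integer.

enqueue(48): queue = [48]
enqueue(38): queue = [48, 38]
dequeue(): queue = [38]
enqueue(43): queue = [38, 43]
dequeue(): queue = [43]
enqueue(41): queue = [43, 41]
dequeue(): queue = [41]
dequeue(): queue = []
enqueue(75): queue = [75]
enqueue(74): queue = [75, 74]
enqueue(40): queue = [75, 74, 40]
enqueue(47): queue = [75, 74, 40, 47]
enqueue(80): queue = [75, 74, 40, 47, 80]

Answer: 75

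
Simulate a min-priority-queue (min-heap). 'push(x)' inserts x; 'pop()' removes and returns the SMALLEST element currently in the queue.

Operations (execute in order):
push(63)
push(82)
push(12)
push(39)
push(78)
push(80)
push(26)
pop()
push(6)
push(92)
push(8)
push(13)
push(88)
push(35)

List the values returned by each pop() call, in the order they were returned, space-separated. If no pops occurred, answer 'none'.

Answer: 12

Derivation:
push(63): heap contents = [63]
push(82): heap contents = [63, 82]
push(12): heap contents = [12, 63, 82]
push(39): heap contents = [12, 39, 63, 82]
push(78): heap contents = [12, 39, 63, 78, 82]
push(80): heap contents = [12, 39, 63, 78, 80, 82]
push(26): heap contents = [12, 26, 39, 63, 78, 80, 82]
pop() → 12: heap contents = [26, 39, 63, 78, 80, 82]
push(6): heap contents = [6, 26, 39, 63, 78, 80, 82]
push(92): heap contents = [6, 26, 39, 63, 78, 80, 82, 92]
push(8): heap contents = [6, 8, 26, 39, 63, 78, 80, 82, 92]
push(13): heap contents = [6, 8, 13, 26, 39, 63, 78, 80, 82, 92]
push(88): heap contents = [6, 8, 13, 26, 39, 63, 78, 80, 82, 88, 92]
push(35): heap contents = [6, 8, 13, 26, 35, 39, 63, 78, 80, 82, 88, 92]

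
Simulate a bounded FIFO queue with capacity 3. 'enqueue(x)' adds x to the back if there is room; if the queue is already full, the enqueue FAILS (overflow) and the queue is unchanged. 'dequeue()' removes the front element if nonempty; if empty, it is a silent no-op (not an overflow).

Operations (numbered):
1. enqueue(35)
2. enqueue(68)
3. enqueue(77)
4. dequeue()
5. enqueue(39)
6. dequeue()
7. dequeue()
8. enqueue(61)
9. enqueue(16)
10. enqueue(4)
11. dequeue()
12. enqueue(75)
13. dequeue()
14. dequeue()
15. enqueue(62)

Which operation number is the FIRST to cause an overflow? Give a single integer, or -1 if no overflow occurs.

1. enqueue(35): size=1
2. enqueue(68): size=2
3. enqueue(77): size=3
4. dequeue(): size=2
5. enqueue(39): size=3
6. dequeue(): size=2
7. dequeue(): size=1
8. enqueue(61): size=2
9. enqueue(16): size=3
10. enqueue(4): size=3=cap → OVERFLOW (fail)
11. dequeue(): size=2
12. enqueue(75): size=3
13. dequeue(): size=2
14. dequeue(): size=1
15. enqueue(62): size=2

Answer: 10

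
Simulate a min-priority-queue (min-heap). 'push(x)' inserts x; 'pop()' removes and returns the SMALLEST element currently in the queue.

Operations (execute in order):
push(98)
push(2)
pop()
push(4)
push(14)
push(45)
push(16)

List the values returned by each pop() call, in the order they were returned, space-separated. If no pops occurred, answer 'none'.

Answer: 2

Derivation:
push(98): heap contents = [98]
push(2): heap contents = [2, 98]
pop() → 2: heap contents = [98]
push(4): heap contents = [4, 98]
push(14): heap contents = [4, 14, 98]
push(45): heap contents = [4, 14, 45, 98]
push(16): heap contents = [4, 14, 16, 45, 98]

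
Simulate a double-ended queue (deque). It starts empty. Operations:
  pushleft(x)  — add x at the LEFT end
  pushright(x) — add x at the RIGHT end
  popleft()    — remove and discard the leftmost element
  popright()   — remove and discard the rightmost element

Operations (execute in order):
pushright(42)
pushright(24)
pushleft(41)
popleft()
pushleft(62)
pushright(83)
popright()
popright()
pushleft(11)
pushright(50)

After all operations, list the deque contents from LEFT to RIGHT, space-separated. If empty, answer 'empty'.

pushright(42): [42]
pushright(24): [42, 24]
pushleft(41): [41, 42, 24]
popleft(): [42, 24]
pushleft(62): [62, 42, 24]
pushright(83): [62, 42, 24, 83]
popright(): [62, 42, 24]
popright(): [62, 42]
pushleft(11): [11, 62, 42]
pushright(50): [11, 62, 42, 50]

Answer: 11 62 42 50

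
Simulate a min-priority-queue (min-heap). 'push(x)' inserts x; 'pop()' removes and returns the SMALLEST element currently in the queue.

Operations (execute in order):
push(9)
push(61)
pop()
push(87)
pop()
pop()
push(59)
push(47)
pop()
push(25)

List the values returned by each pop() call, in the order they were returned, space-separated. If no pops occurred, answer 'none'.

push(9): heap contents = [9]
push(61): heap contents = [9, 61]
pop() → 9: heap contents = [61]
push(87): heap contents = [61, 87]
pop() → 61: heap contents = [87]
pop() → 87: heap contents = []
push(59): heap contents = [59]
push(47): heap contents = [47, 59]
pop() → 47: heap contents = [59]
push(25): heap contents = [25, 59]

Answer: 9 61 87 47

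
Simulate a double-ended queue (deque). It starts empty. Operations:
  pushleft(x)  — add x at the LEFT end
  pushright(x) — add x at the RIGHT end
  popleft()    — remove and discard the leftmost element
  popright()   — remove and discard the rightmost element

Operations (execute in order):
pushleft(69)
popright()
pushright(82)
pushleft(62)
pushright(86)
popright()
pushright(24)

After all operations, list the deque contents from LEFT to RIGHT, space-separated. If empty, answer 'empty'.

Answer: 62 82 24

Derivation:
pushleft(69): [69]
popright(): []
pushright(82): [82]
pushleft(62): [62, 82]
pushright(86): [62, 82, 86]
popright(): [62, 82]
pushright(24): [62, 82, 24]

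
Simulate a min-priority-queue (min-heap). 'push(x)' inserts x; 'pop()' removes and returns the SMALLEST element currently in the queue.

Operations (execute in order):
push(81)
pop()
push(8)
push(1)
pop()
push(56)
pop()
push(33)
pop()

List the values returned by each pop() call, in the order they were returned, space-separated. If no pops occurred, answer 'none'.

push(81): heap contents = [81]
pop() → 81: heap contents = []
push(8): heap contents = [8]
push(1): heap contents = [1, 8]
pop() → 1: heap contents = [8]
push(56): heap contents = [8, 56]
pop() → 8: heap contents = [56]
push(33): heap contents = [33, 56]
pop() → 33: heap contents = [56]

Answer: 81 1 8 33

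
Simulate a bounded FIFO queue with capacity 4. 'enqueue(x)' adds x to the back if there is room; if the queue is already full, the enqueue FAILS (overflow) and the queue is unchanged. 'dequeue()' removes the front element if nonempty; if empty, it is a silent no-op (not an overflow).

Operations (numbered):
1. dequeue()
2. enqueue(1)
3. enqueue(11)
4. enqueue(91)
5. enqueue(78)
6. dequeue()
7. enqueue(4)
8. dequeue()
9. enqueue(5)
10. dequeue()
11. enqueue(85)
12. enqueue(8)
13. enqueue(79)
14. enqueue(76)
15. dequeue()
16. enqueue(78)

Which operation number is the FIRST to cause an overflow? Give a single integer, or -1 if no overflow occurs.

1. dequeue(): empty, no-op, size=0
2. enqueue(1): size=1
3. enqueue(11): size=2
4. enqueue(91): size=3
5. enqueue(78): size=4
6. dequeue(): size=3
7. enqueue(4): size=4
8. dequeue(): size=3
9. enqueue(5): size=4
10. dequeue(): size=3
11. enqueue(85): size=4
12. enqueue(8): size=4=cap → OVERFLOW (fail)
13. enqueue(79): size=4=cap → OVERFLOW (fail)
14. enqueue(76): size=4=cap → OVERFLOW (fail)
15. dequeue(): size=3
16. enqueue(78): size=4

Answer: 12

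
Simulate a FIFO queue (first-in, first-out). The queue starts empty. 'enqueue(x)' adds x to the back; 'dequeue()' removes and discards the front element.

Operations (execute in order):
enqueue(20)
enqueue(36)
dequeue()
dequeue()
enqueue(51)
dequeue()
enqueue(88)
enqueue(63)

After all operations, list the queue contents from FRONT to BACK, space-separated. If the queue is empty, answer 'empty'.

enqueue(20): [20]
enqueue(36): [20, 36]
dequeue(): [36]
dequeue(): []
enqueue(51): [51]
dequeue(): []
enqueue(88): [88]
enqueue(63): [88, 63]

Answer: 88 63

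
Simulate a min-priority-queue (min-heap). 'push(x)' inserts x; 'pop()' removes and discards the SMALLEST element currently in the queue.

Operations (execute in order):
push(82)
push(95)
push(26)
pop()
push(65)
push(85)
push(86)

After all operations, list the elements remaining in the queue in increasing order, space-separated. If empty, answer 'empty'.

Answer: 65 82 85 86 95

Derivation:
push(82): heap contents = [82]
push(95): heap contents = [82, 95]
push(26): heap contents = [26, 82, 95]
pop() → 26: heap contents = [82, 95]
push(65): heap contents = [65, 82, 95]
push(85): heap contents = [65, 82, 85, 95]
push(86): heap contents = [65, 82, 85, 86, 95]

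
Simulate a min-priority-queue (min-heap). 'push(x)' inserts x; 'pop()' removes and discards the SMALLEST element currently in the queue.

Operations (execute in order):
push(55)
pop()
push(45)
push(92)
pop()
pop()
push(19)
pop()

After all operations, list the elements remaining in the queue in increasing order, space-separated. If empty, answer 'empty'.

Answer: empty

Derivation:
push(55): heap contents = [55]
pop() → 55: heap contents = []
push(45): heap contents = [45]
push(92): heap contents = [45, 92]
pop() → 45: heap contents = [92]
pop() → 92: heap contents = []
push(19): heap contents = [19]
pop() → 19: heap contents = []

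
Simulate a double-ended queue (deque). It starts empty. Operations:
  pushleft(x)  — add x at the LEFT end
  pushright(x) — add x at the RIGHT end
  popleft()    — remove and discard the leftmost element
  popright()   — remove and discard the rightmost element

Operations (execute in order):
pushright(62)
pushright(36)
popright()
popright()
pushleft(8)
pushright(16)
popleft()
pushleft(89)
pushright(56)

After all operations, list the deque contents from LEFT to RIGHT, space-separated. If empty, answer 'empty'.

Answer: 89 16 56

Derivation:
pushright(62): [62]
pushright(36): [62, 36]
popright(): [62]
popright(): []
pushleft(8): [8]
pushright(16): [8, 16]
popleft(): [16]
pushleft(89): [89, 16]
pushright(56): [89, 16, 56]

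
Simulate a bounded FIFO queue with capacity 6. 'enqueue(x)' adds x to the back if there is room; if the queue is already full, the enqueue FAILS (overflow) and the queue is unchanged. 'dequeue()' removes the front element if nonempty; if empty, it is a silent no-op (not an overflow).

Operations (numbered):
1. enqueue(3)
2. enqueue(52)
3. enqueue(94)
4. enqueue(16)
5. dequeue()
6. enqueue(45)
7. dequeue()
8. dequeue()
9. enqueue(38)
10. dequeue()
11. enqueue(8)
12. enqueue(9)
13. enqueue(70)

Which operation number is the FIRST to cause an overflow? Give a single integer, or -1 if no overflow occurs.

Answer: -1

Derivation:
1. enqueue(3): size=1
2. enqueue(52): size=2
3. enqueue(94): size=3
4. enqueue(16): size=4
5. dequeue(): size=3
6. enqueue(45): size=4
7. dequeue(): size=3
8. dequeue(): size=2
9. enqueue(38): size=3
10. dequeue(): size=2
11. enqueue(8): size=3
12. enqueue(9): size=4
13. enqueue(70): size=5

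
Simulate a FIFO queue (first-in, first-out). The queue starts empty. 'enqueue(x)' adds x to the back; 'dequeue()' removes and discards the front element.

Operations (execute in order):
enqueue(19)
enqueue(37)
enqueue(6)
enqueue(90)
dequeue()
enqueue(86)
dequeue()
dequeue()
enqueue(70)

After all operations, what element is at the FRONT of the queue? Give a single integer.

enqueue(19): queue = [19]
enqueue(37): queue = [19, 37]
enqueue(6): queue = [19, 37, 6]
enqueue(90): queue = [19, 37, 6, 90]
dequeue(): queue = [37, 6, 90]
enqueue(86): queue = [37, 6, 90, 86]
dequeue(): queue = [6, 90, 86]
dequeue(): queue = [90, 86]
enqueue(70): queue = [90, 86, 70]

Answer: 90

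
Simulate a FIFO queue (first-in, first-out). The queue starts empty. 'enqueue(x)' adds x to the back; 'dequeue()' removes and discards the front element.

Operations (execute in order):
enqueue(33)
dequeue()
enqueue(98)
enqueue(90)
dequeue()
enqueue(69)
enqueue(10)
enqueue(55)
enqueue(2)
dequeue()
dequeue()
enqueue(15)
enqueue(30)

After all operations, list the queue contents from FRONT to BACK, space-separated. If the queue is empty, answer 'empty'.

enqueue(33): [33]
dequeue(): []
enqueue(98): [98]
enqueue(90): [98, 90]
dequeue(): [90]
enqueue(69): [90, 69]
enqueue(10): [90, 69, 10]
enqueue(55): [90, 69, 10, 55]
enqueue(2): [90, 69, 10, 55, 2]
dequeue(): [69, 10, 55, 2]
dequeue(): [10, 55, 2]
enqueue(15): [10, 55, 2, 15]
enqueue(30): [10, 55, 2, 15, 30]

Answer: 10 55 2 15 30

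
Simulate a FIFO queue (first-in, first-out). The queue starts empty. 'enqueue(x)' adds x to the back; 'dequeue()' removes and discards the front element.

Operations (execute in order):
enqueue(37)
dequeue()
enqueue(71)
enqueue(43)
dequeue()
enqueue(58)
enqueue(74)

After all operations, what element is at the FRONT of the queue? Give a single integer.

enqueue(37): queue = [37]
dequeue(): queue = []
enqueue(71): queue = [71]
enqueue(43): queue = [71, 43]
dequeue(): queue = [43]
enqueue(58): queue = [43, 58]
enqueue(74): queue = [43, 58, 74]

Answer: 43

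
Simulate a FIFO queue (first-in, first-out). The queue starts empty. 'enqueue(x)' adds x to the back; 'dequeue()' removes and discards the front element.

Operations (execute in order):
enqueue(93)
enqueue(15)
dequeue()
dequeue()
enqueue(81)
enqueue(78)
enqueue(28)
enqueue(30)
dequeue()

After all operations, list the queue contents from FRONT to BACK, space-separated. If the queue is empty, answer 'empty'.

Answer: 78 28 30

Derivation:
enqueue(93): [93]
enqueue(15): [93, 15]
dequeue(): [15]
dequeue(): []
enqueue(81): [81]
enqueue(78): [81, 78]
enqueue(28): [81, 78, 28]
enqueue(30): [81, 78, 28, 30]
dequeue(): [78, 28, 30]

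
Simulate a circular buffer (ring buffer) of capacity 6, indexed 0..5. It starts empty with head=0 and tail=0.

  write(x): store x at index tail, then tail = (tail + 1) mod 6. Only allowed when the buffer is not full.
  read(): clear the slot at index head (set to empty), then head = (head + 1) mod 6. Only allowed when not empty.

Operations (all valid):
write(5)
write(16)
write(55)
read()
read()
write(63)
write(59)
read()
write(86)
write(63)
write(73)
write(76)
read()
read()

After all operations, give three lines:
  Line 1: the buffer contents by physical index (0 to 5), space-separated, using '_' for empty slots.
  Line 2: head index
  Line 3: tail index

Answer: 63 73 76 _ _ 86
5
3

Derivation:
write(5): buf=[5 _ _ _ _ _], head=0, tail=1, size=1
write(16): buf=[5 16 _ _ _ _], head=0, tail=2, size=2
write(55): buf=[5 16 55 _ _ _], head=0, tail=3, size=3
read(): buf=[_ 16 55 _ _ _], head=1, tail=3, size=2
read(): buf=[_ _ 55 _ _ _], head=2, tail=3, size=1
write(63): buf=[_ _ 55 63 _ _], head=2, tail=4, size=2
write(59): buf=[_ _ 55 63 59 _], head=2, tail=5, size=3
read(): buf=[_ _ _ 63 59 _], head=3, tail=5, size=2
write(86): buf=[_ _ _ 63 59 86], head=3, tail=0, size=3
write(63): buf=[63 _ _ 63 59 86], head=3, tail=1, size=4
write(73): buf=[63 73 _ 63 59 86], head=3, tail=2, size=5
write(76): buf=[63 73 76 63 59 86], head=3, tail=3, size=6
read(): buf=[63 73 76 _ 59 86], head=4, tail=3, size=5
read(): buf=[63 73 76 _ _ 86], head=5, tail=3, size=4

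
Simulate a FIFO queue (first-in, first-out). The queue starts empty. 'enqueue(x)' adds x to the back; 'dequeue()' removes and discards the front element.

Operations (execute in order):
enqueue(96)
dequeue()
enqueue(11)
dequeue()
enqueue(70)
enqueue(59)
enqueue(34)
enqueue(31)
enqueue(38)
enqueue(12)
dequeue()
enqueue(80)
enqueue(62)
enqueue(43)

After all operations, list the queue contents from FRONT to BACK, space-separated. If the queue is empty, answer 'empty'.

Answer: 59 34 31 38 12 80 62 43

Derivation:
enqueue(96): [96]
dequeue(): []
enqueue(11): [11]
dequeue(): []
enqueue(70): [70]
enqueue(59): [70, 59]
enqueue(34): [70, 59, 34]
enqueue(31): [70, 59, 34, 31]
enqueue(38): [70, 59, 34, 31, 38]
enqueue(12): [70, 59, 34, 31, 38, 12]
dequeue(): [59, 34, 31, 38, 12]
enqueue(80): [59, 34, 31, 38, 12, 80]
enqueue(62): [59, 34, 31, 38, 12, 80, 62]
enqueue(43): [59, 34, 31, 38, 12, 80, 62, 43]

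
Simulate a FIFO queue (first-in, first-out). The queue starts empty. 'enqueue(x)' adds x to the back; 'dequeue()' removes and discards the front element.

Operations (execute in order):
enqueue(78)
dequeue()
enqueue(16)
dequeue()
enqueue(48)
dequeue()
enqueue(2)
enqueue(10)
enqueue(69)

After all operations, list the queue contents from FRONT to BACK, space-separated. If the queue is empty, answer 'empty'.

enqueue(78): [78]
dequeue(): []
enqueue(16): [16]
dequeue(): []
enqueue(48): [48]
dequeue(): []
enqueue(2): [2]
enqueue(10): [2, 10]
enqueue(69): [2, 10, 69]

Answer: 2 10 69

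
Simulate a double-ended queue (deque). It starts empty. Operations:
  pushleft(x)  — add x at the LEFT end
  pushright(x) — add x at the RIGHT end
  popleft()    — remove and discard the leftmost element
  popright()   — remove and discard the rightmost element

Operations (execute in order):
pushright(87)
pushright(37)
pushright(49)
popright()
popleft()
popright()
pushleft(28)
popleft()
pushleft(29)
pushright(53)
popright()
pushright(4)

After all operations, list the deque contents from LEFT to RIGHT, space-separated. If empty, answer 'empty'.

pushright(87): [87]
pushright(37): [87, 37]
pushright(49): [87, 37, 49]
popright(): [87, 37]
popleft(): [37]
popright(): []
pushleft(28): [28]
popleft(): []
pushleft(29): [29]
pushright(53): [29, 53]
popright(): [29]
pushright(4): [29, 4]

Answer: 29 4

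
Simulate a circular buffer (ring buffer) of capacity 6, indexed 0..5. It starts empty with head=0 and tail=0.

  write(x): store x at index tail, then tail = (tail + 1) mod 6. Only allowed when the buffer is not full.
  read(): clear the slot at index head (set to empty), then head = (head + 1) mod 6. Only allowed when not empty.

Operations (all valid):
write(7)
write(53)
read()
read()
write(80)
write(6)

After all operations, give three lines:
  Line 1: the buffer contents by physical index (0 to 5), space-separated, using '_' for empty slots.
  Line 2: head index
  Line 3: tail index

Answer: _ _ 80 6 _ _
2
4

Derivation:
write(7): buf=[7 _ _ _ _ _], head=0, tail=1, size=1
write(53): buf=[7 53 _ _ _ _], head=0, tail=2, size=2
read(): buf=[_ 53 _ _ _ _], head=1, tail=2, size=1
read(): buf=[_ _ _ _ _ _], head=2, tail=2, size=0
write(80): buf=[_ _ 80 _ _ _], head=2, tail=3, size=1
write(6): buf=[_ _ 80 6 _ _], head=2, tail=4, size=2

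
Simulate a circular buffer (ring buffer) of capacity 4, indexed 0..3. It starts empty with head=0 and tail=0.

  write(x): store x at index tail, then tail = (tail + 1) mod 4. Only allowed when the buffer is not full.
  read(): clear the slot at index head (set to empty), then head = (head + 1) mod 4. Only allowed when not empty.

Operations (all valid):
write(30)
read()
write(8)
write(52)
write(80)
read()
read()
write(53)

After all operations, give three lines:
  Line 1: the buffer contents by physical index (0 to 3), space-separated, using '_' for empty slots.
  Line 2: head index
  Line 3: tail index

write(30): buf=[30 _ _ _], head=0, tail=1, size=1
read(): buf=[_ _ _ _], head=1, tail=1, size=0
write(8): buf=[_ 8 _ _], head=1, tail=2, size=1
write(52): buf=[_ 8 52 _], head=1, tail=3, size=2
write(80): buf=[_ 8 52 80], head=1, tail=0, size=3
read(): buf=[_ _ 52 80], head=2, tail=0, size=2
read(): buf=[_ _ _ 80], head=3, tail=0, size=1
write(53): buf=[53 _ _ 80], head=3, tail=1, size=2

Answer: 53 _ _ 80
3
1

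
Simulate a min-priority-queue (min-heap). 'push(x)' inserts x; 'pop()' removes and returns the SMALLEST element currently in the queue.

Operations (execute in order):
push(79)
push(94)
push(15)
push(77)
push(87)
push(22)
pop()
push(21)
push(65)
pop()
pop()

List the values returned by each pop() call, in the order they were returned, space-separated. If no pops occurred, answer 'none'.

push(79): heap contents = [79]
push(94): heap contents = [79, 94]
push(15): heap contents = [15, 79, 94]
push(77): heap contents = [15, 77, 79, 94]
push(87): heap contents = [15, 77, 79, 87, 94]
push(22): heap contents = [15, 22, 77, 79, 87, 94]
pop() → 15: heap contents = [22, 77, 79, 87, 94]
push(21): heap contents = [21, 22, 77, 79, 87, 94]
push(65): heap contents = [21, 22, 65, 77, 79, 87, 94]
pop() → 21: heap contents = [22, 65, 77, 79, 87, 94]
pop() → 22: heap contents = [65, 77, 79, 87, 94]

Answer: 15 21 22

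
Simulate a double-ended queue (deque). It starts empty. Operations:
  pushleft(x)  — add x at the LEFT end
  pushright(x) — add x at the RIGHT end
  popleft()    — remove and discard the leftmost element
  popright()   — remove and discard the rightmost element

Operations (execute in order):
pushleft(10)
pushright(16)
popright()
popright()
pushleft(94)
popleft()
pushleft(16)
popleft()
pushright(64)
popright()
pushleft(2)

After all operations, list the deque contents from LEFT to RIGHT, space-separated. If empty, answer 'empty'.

pushleft(10): [10]
pushright(16): [10, 16]
popright(): [10]
popright(): []
pushleft(94): [94]
popleft(): []
pushleft(16): [16]
popleft(): []
pushright(64): [64]
popright(): []
pushleft(2): [2]

Answer: 2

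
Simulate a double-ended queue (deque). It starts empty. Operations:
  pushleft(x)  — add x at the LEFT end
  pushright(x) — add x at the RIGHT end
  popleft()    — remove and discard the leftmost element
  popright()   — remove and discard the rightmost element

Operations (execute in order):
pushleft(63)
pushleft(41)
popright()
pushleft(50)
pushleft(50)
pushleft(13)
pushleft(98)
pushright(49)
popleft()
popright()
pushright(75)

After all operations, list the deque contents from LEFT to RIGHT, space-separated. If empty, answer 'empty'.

Answer: 13 50 50 41 75

Derivation:
pushleft(63): [63]
pushleft(41): [41, 63]
popright(): [41]
pushleft(50): [50, 41]
pushleft(50): [50, 50, 41]
pushleft(13): [13, 50, 50, 41]
pushleft(98): [98, 13, 50, 50, 41]
pushright(49): [98, 13, 50, 50, 41, 49]
popleft(): [13, 50, 50, 41, 49]
popright(): [13, 50, 50, 41]
pushright(75): [13, 50, 50, 41, 75]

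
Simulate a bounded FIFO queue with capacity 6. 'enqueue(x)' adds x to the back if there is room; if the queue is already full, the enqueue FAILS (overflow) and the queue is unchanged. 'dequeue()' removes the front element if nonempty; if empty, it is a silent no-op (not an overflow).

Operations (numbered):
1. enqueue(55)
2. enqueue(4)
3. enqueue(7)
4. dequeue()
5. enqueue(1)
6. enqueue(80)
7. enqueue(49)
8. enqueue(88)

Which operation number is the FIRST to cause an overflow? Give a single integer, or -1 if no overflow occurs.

1. enqueue(55): size=1
2. enqueue(4): size=2
3. enqueue(7): size=3
4. dequeue(): size=2
5. enqueue(1): size=3
6. enqueue(80): size=4
7. enqueue(49): size=5
8. enqueue(88): size=6

Answer: -1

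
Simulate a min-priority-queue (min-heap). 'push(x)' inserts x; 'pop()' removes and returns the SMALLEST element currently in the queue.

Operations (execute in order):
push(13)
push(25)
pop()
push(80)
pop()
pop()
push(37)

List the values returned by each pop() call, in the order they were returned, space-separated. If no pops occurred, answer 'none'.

push(13): heap contents = [13]
push(25): heap contents = [13, 25]
pop() → 13: heap contents = [25]
push(80): heap contents = [25, 80]
pop() → 25: heap contents = [80]
pop() → 80: heap contents = []
push(37): heap contents = [37]

Answer: 13 25 80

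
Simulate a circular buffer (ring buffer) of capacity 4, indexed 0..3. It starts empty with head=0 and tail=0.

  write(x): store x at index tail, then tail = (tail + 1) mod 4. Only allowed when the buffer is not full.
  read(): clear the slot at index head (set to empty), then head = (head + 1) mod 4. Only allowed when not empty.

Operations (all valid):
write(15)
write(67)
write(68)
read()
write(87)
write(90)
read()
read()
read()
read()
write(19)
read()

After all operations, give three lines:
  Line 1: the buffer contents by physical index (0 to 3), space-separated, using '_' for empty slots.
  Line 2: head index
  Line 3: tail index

write(15): buf=[15 _ _ _], head=0, tail=1, size=1
write(67): buf=[15 67 _ _], head=0, tail=2, size=2
write(68): buf=[15 67 68 _], head=0, tail=3, size=3
read(): buf=[_ 67 68 _], head=1, tail=3, size=2
write(87): buf=[_ 67 68 87], head=1, tail=0, size=3
write(90): buf=[90 67 68 87], head=1, tail=1, size=4
read(): buf=[90 _ 68 87], head=2, tail=1, size=3
read(): buf=[90 _ _ 87], head=3, tail=1, size=2
read(): buf=[90 _ _ _], head=0, tail=1, size=1
read(): buf=[_ _ _ _], head=1, tail=1, size=0
write(19): buf=[_ 19 _ _], head=1, tail=2, size=1
read(): buf=[_ _ _ _], head=2, tail=2, size=0

Answer: _ _ _ _
2
2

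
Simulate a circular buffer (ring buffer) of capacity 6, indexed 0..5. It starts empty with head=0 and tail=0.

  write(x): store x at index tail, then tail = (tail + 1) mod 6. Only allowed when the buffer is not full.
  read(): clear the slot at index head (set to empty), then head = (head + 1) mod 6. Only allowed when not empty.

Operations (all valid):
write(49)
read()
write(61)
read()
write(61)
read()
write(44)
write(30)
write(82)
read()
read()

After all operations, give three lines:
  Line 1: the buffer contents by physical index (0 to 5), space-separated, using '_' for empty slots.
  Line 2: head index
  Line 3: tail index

Answer: _ _ _ _ _ 82
5
0

Derivation:
write(49): buf=[49 _ _ _ _ _], head=0, tail=1, size=1
read(): buf=[_ _ _ _ _ _], head=1, tail=1, size=0
write(61): buf=[_ 61 _ _ _ _], head=1, tail=2, size=1
read(): buf=[_ _ _ _ _ _], head=2, tail=2, size=0
write(61): buf=[_ _ 61 _ _ _], head=2, tail=3, size=1
read(): buf=[_ _ _ _ _ _], head=3, tail=3, size=0
write(44): buf=[_ _ _ 44 _ _], head=3, tail=4, size=1
write(30): buf=[_ _ _ 44 30 _], head=3, tail=5, size=2
write(82): buf=[_ _ _ 44 30 82], head=3, tail=0, size=3
read(): buf=[_ _ _ _ 30 82], head=4, tail=0, size=2
read(): buf=[_ _ _ _ _ 82], head=5, tail=0, size=1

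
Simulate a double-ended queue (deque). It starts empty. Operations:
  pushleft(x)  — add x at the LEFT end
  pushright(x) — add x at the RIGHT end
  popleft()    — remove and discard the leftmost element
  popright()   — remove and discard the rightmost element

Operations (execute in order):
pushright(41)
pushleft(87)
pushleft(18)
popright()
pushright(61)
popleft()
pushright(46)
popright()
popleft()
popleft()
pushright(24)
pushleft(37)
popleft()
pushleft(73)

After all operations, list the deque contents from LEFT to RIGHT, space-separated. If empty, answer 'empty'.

pushright(41): [41]
pushleft(87): [87, 41]
pushleft(18): [18, 87, 41]
popright(): [18, 87]
pushright(61): [18, 87, 61]
popleft(): [87, 61]
pushright(46): [87, 61, 46]
popright(): [87, 61]
popleft(): [61]
popleft(): []
pushright(24): [24]
pushleft(37): [37, 24]
popleft(): [24]
pushleft(73): [73, 24]

Answer: 73 24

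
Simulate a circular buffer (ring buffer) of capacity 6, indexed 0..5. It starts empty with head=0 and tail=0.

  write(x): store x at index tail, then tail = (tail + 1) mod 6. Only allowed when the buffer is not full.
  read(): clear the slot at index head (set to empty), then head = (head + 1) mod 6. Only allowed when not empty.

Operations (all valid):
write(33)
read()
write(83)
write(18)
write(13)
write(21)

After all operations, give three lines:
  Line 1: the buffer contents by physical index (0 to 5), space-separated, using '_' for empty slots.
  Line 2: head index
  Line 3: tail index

write(33): buf=[33 _ _ _ _ _], head=0, tail=1, size=1
read(): buf=[_ _ _ _ _ _], head=1, tail=1, size=0
write(83): buf=[_ 83 _ _ _ _], head=1, tail=2, size=1
write(18): buf=[_ 83 18 _ _ _], head=1, tail=3, size=2
write(13): buf=[_ 83 18 13 _ _], head=1, tail=4, size=3
write(21): buf=[_ 83 18 13 21 _], head=1, tail=5, size=4

Answer: _ 83 18 13 21 _
1
5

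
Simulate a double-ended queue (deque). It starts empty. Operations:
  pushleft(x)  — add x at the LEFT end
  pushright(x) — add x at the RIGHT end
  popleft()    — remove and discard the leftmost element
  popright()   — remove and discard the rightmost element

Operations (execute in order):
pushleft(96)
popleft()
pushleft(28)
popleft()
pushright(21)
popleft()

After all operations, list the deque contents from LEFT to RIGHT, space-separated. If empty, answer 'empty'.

pushleft(96): [96]
popleft(): []
pushleft(28): [28]
popleft(): []
pushright(21): [21]
popleft(): []

Answer: empty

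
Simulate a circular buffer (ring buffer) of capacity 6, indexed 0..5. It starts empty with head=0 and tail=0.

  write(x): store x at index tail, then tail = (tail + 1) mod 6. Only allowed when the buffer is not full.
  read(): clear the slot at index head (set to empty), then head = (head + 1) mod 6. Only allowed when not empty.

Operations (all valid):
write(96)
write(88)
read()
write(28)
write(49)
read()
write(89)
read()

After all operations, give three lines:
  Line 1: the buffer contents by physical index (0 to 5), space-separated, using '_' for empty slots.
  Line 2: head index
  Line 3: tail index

write(96): buf=[96 _ _ _ _ _], head=0, tail=1, size=1
write(88): buf=[96 88 _ _ _ _], head=0, tail=2, size=2
read(): buf=[_ 88 _ _ _ _], head=1, tail=2, size=1
write(28): buf=[_ 88 28 _ _ _], head=1, tail=3, size=2
write(49): buf=[_ 88 28 49 _ _], head=1, tail=4, size=3
read(): buf=[_ _ 28 49 _ _], head=2, tail=4, size=2
write(89): buf=[_ _ 28 49 89 _], head=2, tail=5, size=3
read(): buf=[_ _ _ 49 89 _], head=3, tail=5, size=2

Answer: _ _ _ 49 89 _
3
5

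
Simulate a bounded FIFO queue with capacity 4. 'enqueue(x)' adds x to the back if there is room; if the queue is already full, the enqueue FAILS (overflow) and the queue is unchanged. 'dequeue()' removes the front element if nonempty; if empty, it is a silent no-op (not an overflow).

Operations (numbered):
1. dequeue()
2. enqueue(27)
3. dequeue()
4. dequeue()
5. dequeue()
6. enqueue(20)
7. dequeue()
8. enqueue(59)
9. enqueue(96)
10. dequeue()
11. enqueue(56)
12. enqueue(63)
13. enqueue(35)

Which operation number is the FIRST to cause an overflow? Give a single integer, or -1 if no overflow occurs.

1. dequeue(): empty, no-op, size=0
2. enqueue(27): size=1
3. dequeue(): size=0
4. dequeue(): empty, no-op, size=0
5. dequeue(): empty, no-op, size=0
6. enqueue(20): size=1
7. dequeue(): size=0
8. enqueue(59): size=1
9. enqueue(96): size=2
10. dequeue(): size=1
11. enqueue(56): size=2
12. enqueue(63): size=3
13. enqueue(35): size=4

Answer: -1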